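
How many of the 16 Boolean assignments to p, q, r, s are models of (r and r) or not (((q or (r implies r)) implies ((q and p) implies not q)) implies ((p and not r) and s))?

13

Initial set: {((r and r) or not (((q or (r implies r)) implies ((q and p) implies not q)) implies ((p and not r) and s)))}.
((r and r) or not (((q or (r implies r)) implies ((q and p) implies not q)) implies ((p and not r) and s))): β-rule — branch into (r and r)  //  not (((q or (r implies r)) implies ((q and p) implies not q)) implies ((p and not r) and s)).
  branch 1 (add (r and r)):
    (r and r): α-rule — add r, r.
    ○ open, literals {r=T}.
  branch 2 (add not (((q or (r implies r)) implies ((q and p) implies not q)) implies ((p and not r) and s))):
    not (((q or (r implies r)) implies ((q and p) implies not q)) implies ((p and not r) and s)): α-rule — add ((q or (r implies r)) implies ((q and p) implies not q)), not ((p and not r) and s).
    ((q or (r implies r)) implies ((q and p) implies not q)): β-rule — branch into not (q or (r implies r))  //  ((q and p) implies not q).
      branch 2.1 (add not (q or (r implies r))):
        not (q or (r implies r)): α-rule — add not q, not (r implies r).
        not (r implies r): α-rule — add r, not r.
        × closes — contains both r and not r.
      branch 2.2 (add ((q and p) implies not q)):
        not ((p and not r) and s): β-rule — branch into not (p and not r)  //  not s.
          branch 2.2.1 (add not (p and not r)):
            ((q and p) implies not q): β-rule — branch into not (q and p)  //  not q.
              branch 2.2.1.1 (add not (q and p)):
                not (p and not r): β-rule — branch into not p  //  not not r.
                  branch 2.2.1.1.1 (add not p):
                    not (q and p): β-rule — branch into not q  //  not p.
                      branch 2.2.1.1.1.1 (add not q):
                        ○ open, literals {p=F, q=F}.
                      branch 2.2.1.1.1.2 (add not p):
                        ○ open, literals {p=F}.
                  branch 2.2.1.1.2 (add not not r):
                    not (q and p): β-rule — branch into not q  //  not p.
                      branch 2.2.1.1.2.1 (add not q):
                        ○ open, literals {q=F, r=T}.
                      branch 2.2.1.1.2.2 (add not p):
                        ○ open, literals {p=F, r=T}.
              branch 2.2.1.2 (add not q):
                not (p and not r): β-rule — branch into not p  //  not not r.
                  branch 2.2.1.2.1 (add not p):
                    ○ open, literals {p=F, q=F}.
                  branch 2.2.1.2.2 (add not not r):
                    ○ open, literals {q=F, r=T}.
          branch 2.2.2 (add not s):
            ((q and p) implies not q): β-rule — branch into not (q and p)  //  not q.
              branch 2.2.2.1 (add not (q and p)):
                not (q and p): β-rule — branch into not q  //  not p.
                  branch 2.2.2.1.1 (add not q):
                    ○ open, literals {q=F, s=F}.
                  branch 2.2.2.1.2 (add not p):
                    ○ open, literals {p=F, s=F}.
              branch 2.2.2.2 (add not q):
                ○ open, literals {q=F, s=F}.
1 branch closed, 10 open.
Each open branch fixes some atoms; the unmentioned ones are free. Counting distinct full assignments: branch {r=T} (p, q, s) contributes 8 new; branch {p=F, q=F} (r, s) contributes 2 new; branch {p=F} (q, r, s) contributes 2 new; branch {q=F, r=T} (p, s) contributes 0 new; branch {p=F, r=T} (q, s) contributes 0 new; branch {p=F, q=F} (r, s) contributes 0 new; branch {q=F, r=T} (p, s) contributes 0 new; branch {q=F, s=F} (p, r) contributes 1 new; branch {p=F, s=F} (q, r) contributes 0 new; branch {q=F, s=F} (p, r) contributes 0 new. Total: 13.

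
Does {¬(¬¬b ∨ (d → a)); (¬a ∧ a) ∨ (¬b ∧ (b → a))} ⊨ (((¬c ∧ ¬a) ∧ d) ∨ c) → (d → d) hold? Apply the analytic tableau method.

Initial set: {¬(¬¬b ∨ (d → a)); ((¬a ∧ a) ∨ (¬b ∧ (b → a))); ¬((((¬c ∧ ¬a) ∧ d) ∨ c) → (d → d))}.
¬(¬¬b ∨ (d → a)): α-rule — add ¬¬¬b, ¬(d → a).
¬((((¬c ∧ ¬a) ∧ d) ∨ c) → (d → d)): α-rule — add (((¬c ∧ ¬a) ∧ d) ∨ c), ¬(d → d).
¬¬¬b: drop double negation, giving ¬b.
¬(d → a): α-rule — add d, ¬a.
¬(d → d): α-rule — add d, ¬d.
× closes — contains both d and ¬d.
All 1 branch closes.
Every branch closed, so the premises entail the conclusion.

Yes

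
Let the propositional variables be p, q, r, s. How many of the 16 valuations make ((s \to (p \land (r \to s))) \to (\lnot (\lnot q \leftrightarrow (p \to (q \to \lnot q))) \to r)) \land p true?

Initial set: {(((s \to (p \land (r \to s))) \to (\lnot (\lnot q \leftrightarrow (p \to (q \to \lnot q))) \to r)) \land p)}.
(((s \to (p \land (r \to s))) \to (\lnot (\lnot q \leftrightarrow (p \to (q \to \lnot q))) \to r)) \land p): α-rule — add ((s \to (p \land (r \to s))) \to (\lnot (\lnot q \leftrightarrow (p \to (q \to \lnot q))) \to r)), p.
((s \to (p \land (r \to s))) \to (\lnot (\lnot q \leftrightarrow (p \to (q \to \lnot q))) \to r)): β-rule — branch into \lnot (s \to (p \land (r \to s)))  //  (\lnot (\lnot q \leftrightarrow (p \to (q \to \lnot q))) \to r).
  branch 1 (add \lnot (s \to (p \land (r \to s)))):
    \lnot (s \to (p \land (r \to s))): α-rule — add s, \lnot (p \land (r \to s)).
    \lnot (p \land (r \to s)): β-rule — branch into \lnot p  //  \lnot (r \to s).
      branch 1.1 (add \lnot p):
        × closes — contains both p and \lnot p.
      branch 1.2 (add \lnot (r \to s)):
        \lnot (r \to s): α-rule — add r, \lnot s.
        × closes — contains both s and \lnot s.
  branch 2 (add (\lnot (\lnot q \leftrightarrow (p \to (q \to \lnot q))) \to r)):
    (\lnot (\lnot q \leftrightarrow (p \to (q \to \lnot q))) \to r): β-rule — branch into \lnot \lnot (\lnot q \leftrightarrow (p \to (q \to \lnot q)))  //  r.
      branch 2.1 (add \lnot \lnot (\lnot q \leftrightarrow (p \to (q \to \lnot q)))):
        \lnot \lnot (\lnot q \leftrightarrow (p \to (q \to \lnot q))): β-rule — branch into \lnot q, (p \to (q \to \lnot q))  //  \lnot \lnot q, \lnot (p \to (q \to \lnot q)).
          branch 2.1.1 (add \lnot q, (p \to (q \to \lnot q))):
            (p \to (q \to \lnot q)): β-rule — branch into \lnot p  //  (q \to \lnot q).
              branch 2.1.1.1 (add \lnot p):
                × closes — contains both p and \lnot p.
              branch 2.1.1.2 (add (q \to \lnot q)):
                (q \to \lnot q): β-rule — branch into \lnot q  //  \lnot q.
                  branch 2.1.1.2.1 (add \lnot q):
                    ○ open, literals {p=T, q=F}.
                  branch 2.1.1.2.2 (add \lnot q):
                    ○ open, literals {p=T, q=F}.
          branch 2.1.2 (add \lnot \lnot q, \lnot (p \to (q \to \lnot q))):
            \lnot (p \to (q \to \lnot q)): α-rule — add p, \lnot (q \to \lnot q).
            \lnot (q \to \lnot q): α-rule — add q, \lnot \lnot q.
            ○ open, literals {p=T, q=T}.
      branch 2.2 (add r):
        ○ open, literals {p=T, r=T}.
3 branches closed, 4 open.
Each open branch fixes some atoms; the unmentioned ones are free. Counting distinct full assignments: branch {p=T, q=F} (r, s) contributes 4 new; branch {p=T, q=F} (r, s) contributes 0 new; branch {p=T, q=T} (r, s) contributes 4 new; branch {p=T, r=T} (q, s) contributes 0 new. Total: 8.

8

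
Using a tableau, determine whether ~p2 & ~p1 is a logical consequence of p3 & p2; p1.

Initial set: {(p3 & p2); p1; ~(~p2 & ~p1)}.
(p3 & p2): α-rule — add p3, p2.
~(~p2 & ~p1): β-rule — branch into ~~p2  //  ~~p1.
  branch 1 (add ~~p2):
    ○ open, literals {p1=T, p2=T, p3=T}.
  branch 2 (add ~~p1):
    ○ open, literals {p1=T, p2=T, p3=T}.
0 branches closed, 2 open.
An open branch gives a countermodel: p1=T, p2=T, p3=T (unmentioned atoms arbitrary); the premises hold there but the conclusion fails.

No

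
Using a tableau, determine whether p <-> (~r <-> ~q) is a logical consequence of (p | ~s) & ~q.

No

Initial set: {((p | ~s) & ~q); ~(p <-> (~r <-> ~q))}.
((p | ~s) & ~q): α-rule — add (p | ~s), ~q.
~(p <-> (~r <-> ~q)): β-rule — branch into p, ~(~r <-> ~q)  //  ~p, (~r <-> ~q).
  branch 1 (add p, ~(~r <-> ~q)):
    (p | ~s): β-rule — branch into p  //  ~s.
      branch 1.1 (add p):
        ~(~r <-> ~q): β-rule — branch into ~r, ~~q  //  ~~r, ~q.
          branch 1.1.1 (add ~r, ~~q):
            × closes — contains both q and ~q.
          branch 1.1.2 (add ~~r, ~q):
            ○ open, literals {p=1, q=0, r=1}.
      branch 1.2 (add ~s):
        ~(~r <-> ~q): β-rule — branch into ~r, ~~q  //  ~~r, ~q.
          branch 1.2.1 (add ~r, ~~q):
            × closes — contains both q and ~q.
          branch 1.2.2 (add ~~r, ~q):
            ○ open, literals {p=1, q=0, r=1, s=0}.
  branch 2 (add ~p, (~r <-> ~q)):
    (p | ~s): β-rule — branch into p  //  ~s.
      branch 2.1 (add p):
        × closes — contains both p and ~p.
      branch 2.2 (add ~s):
        (~r <-> ~q): β-rule — branch into ~r, ~q  //  ~~r, ~~q.
          branch 2.2.1 (add ~r, ~q):
            ○ open, literals {p=0, q=0, r=0, s=0}.
          branch 2.2.2 (add ~~r, ~~q):
            × closes — contains both q and ~q.
4 branches closed, 3 open.
An open branch gives a countermodel: p=1, q=0, r=1 (unmentioned atoms arbitrary); the premises hold there but the conclusion fails.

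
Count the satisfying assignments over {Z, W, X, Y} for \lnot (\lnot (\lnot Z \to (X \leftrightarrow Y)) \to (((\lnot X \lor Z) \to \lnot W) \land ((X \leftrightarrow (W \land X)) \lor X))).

1

Initial set: {T \lnot (\lnot (\lnot Z \to (X \leftrightarrow Y)) \to (((\lnot X \lor Z) \to \lnot W) \land ((X \leftrightarrow (W \land X)) \lor X)))}.
T \lnot (\lnot (\lnot Z \to (X \leftrightarrow Y)) \to (((\lnot X \lor Z) \to \lnot W) \land ((X \leftrightarrow (W \land X)) \lor X))): α-rule — add T \lnot (\lnot Z \to (X \leftrightarrow Y)), F (((\lnot X \lor Z) \to \lnot W) \land ((X \leftrightarrow (W \land X)) \lor X)).
T \lnot (\lnot Z \to (X \leftrightarrow Y)): α-rule — add T \lnot Z, F (X \leftrightarrow Y).
F (((\lnot X \lor Z) \to \lnot W) \land ((X \leftrightarrow (W \land X)) \lor X)): β-rule — branch into F ((\lnot X \lor Z) \to \lnot W)  //  F ((X \leftrightarrow (W \land X)) \lor X).
  branch 1 (add F ((\lnot X \lor Z) \to \lnot W)):
    F ((\lnot X \lor Z) \to \lnot W): α-rule — add T (\lnot X \lor Z), F \lnot W.
    F (X \leftrightarrow Y): β-rule — branch into T X, F Y  //  F X, T Y.
      branch 1.1 (add T X, F Y):
        T (\lnot X \lor Z): β-rule — branch into T \lnot X  //  T Z.
          branch 1.1.1 (add T \lnot X):
            × closes — contains both X and \lnot X.
          branch 1.1.2 (add T Z):
            × closes — contains both Z and \lnot Z.
      branch 1.2 (add F X, T Y):
        T (\lnot X \lor Z): β-rule — branch into T \lnot X  //  T Z.
          branch 1.2.1 (add T \lnot X):
            ○ open, literals {W=T, X=F, Y=T, Z=F}.
          branch 1.2.2 (add T Z):
            × closes — contains both Z and \lnot Z.
  branch 2 (add F ((X \leftrightarrow (W \land X)) \lor X)):
    F ((X \leftrightarrow (W \land X)) \lor X): α-rule — add F (X \leftrightarrow (W \land X)), F X.
    F (X \leftrightarrow Y): β-rule — branch into T X, F Y  //  F X, T Y.
      branch 2.1 (add T X, F Y):
        × closes — contains both X and \lnot X.
      branch 2.2 (add F X, T Y):
        F (X \leftrightarrow (W \land X)): β-rule — branch into T X, F (W \land X)  //  F X, T (W \land X).
          branch 2.2.1 (add T X, F (W \land X)):
            × closes — contains both X and \lnot X.
          branch 2.2.2 (add F X, T (W \land X)):
            T (W \land X): α-rule — add T W, T X.
            × closes — contains both X and \lnot X.
6 branches closed, 1 open.
Each open branch fixes some atoms; the unmentioned ones are free. Counting distinct full assignments: branch {W=T, X=F, Y=T, Z=F} (none free) contributes 1 new. Total: 1.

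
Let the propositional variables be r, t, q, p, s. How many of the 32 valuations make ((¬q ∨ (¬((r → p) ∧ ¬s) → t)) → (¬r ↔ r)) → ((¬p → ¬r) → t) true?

Initial set: {T (((¬q ∨ (¬((r → p) ∧ ¬s) → t)) → (¬r ↔ r)) → ((¬p → ¬r) → t))}.
T (((¬q ∨ (¬((r → p) ∧ ¬s) → t)) → (¬r ↔ r)) → ((¬p → ¬r) → t)): β-rule — branch into F ((¬q ∨ (¬((r → p) ∧ ¬s) → t)) → (¬r ↔ r))  //  T ((¬p → ¬r) → t).
  branch 1 (add F ((¬q ∨ (¬((r → p) ∧ ¬s) → t)) → (¬r ↔ r))):
    F ((¬q ∨ (¬((r → p) ∧ ¬s) → t)) → (¬r ↔ r)): α-rule — add T (¬q ∨ (¬((r → p) ∧ ¬s) → t)), F (¬r ↔ r).
    T (¬q ∨ (¬((r → p) ∧ ¬s) → t)): β-rule — branch into T ¬q  //  T (¬((r → p) ∧ ¬s) → t).
      branch 1.1 (add T ¬q):
        F (¬r ↔ r): β-rule — branch into T ¬r, F r  //  F ¬r, T r.
          branch 1.1.1 (add T ¬r, F r):
            ○ open, literals {q=F, r=F}.
          branch 1.1.2 (add F ¬r, T r):
            ○ open, literals {q=F, r=T}.
      branch 1.2 (add T (¬((r → p) ∧ ¬s) → t)):
        F (¬r ↔ r): β-rule — branch into T ¬r, F r  //  F ¬r, T r.
          branch 1.2.1 (add T ¬r, F r):
            T (¬((r → p) ∧ ¬s) → t): β-rule — branch into F ¬((r → p) ∧ ¬s)  //  T t.
              branch 1.2.1.1 (add F ¬((r → p) ∧ ¬s)):
                F ¬((r → p) ∧ ¬s): α-rule — add T (r → p), T ¬s.
                T (r → p): β-rule — branch into F r  //  T p.
                  branch 1.2.1.1.1 (add F r):
                    ○ open, literals {r=F, s=F}.
                  branch 1.2.1.1.2 (add T p):
                    ○ open, literals {p=T, r=F, s=F}.
              branch 1.2.1.2 (add T t):
                ○ open, literals {r=F, t=T}.
          branch 1.2.2 (add F ¬r, T r):
            T (¬((r → p) ∧ ¬s) → t): β-rule — branch into F ¬((r → p) ∧ ¬s)  //  T t.
              branch 1.2.2.1 (add F ¬((r → p) ∧ ¬s)):
                F ¬((r → p) ∧ ¬s): α-rule — add T (r → p), T ¬s.
                T (r → p): β-rule — branch into F r  //  T p.
                  branch 1.2.2.1.1 (add F r):
                    × closes — contains both r and ¬r.
                  branch 1.2.2.1.2 (add T p):
                    ○ open, literals {p=T, r=T, s=F}.
              branch 1.2.2.2 (add T t):
                ○ open, literals {r=T, t=T}.
  branch 2 (add T ((¬p → ¬r) → t)):
    T ((¬p → ¬r) → t): β-rule — branch into F (¬p → ¬r)  //  T t.
      branch 2.1 (add F (¬p → ¬r)):
        F (¬p → ¬r): α-rule — add T ¬p, F ¬r.
        ○ open, literals {p=F, r=T}.
      branch 2.2 (add T t):
        ○ open, literals {t=T}.
1 branch closed, 9 open.
Each open branch fixes some atoms; the unmentioned ones are free. Counting distinct full assignments: branch {q=F, r=F} (t, p, s) contributes 8 new; branch {q=F, r=T} (t, p, s) contributes 8 new; branch {r=F, s=F} (t, q, p) contributes 4 new; branch {p=T, r=F, s=F} (t, q) contributes 0 new; branch {r=F, t=T} (q, p, s) contributes 2 new; branch {p=T, r=T, s=F} (t, q) contributes 2 new; branch {r=T, t=T} (q, p, s) contributes 3 new; branch {p=F, r=T} (t, q, s) contributes 2 new; branch {t=T} (r, q, p, s) contributes 0 new. Total: 29.

29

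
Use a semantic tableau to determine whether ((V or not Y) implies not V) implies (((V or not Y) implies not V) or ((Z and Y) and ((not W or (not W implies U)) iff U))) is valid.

Valid

Assume the negation and expand:
Initial set: {not (((V or not Y) implies not V) implies (((V or not Y) implies not V) or ((Z and Y) and ((not W or (not W implies U)) iff U))))}.
not (((V or not Y) implies not V) implies (((V or not Y) implies not V) or ((Z and Y) and ((not W or (not W implies U)) iff U)))): α-rule — add ((V or not Y) implies not V), not (((V or not Y) implies not V) or ((Z and Y) and ((not W or (not W implies U)) iff U))).
not (((V or not Y) implies not V) or ((Z and Y) and ((not W or (not W implies U)) iff U))): α-rule — add not ((V or not Y) implies not V), not ((Z and Y) and ((not W or (not W implies U)) iff U)).
not ((V or not Y) implies not V): α-rule — add (V or not Y), not not V.
((V or not Y) implies not V): β-rule — branch into not (V or not Y)  //  not V.
  branch 1 (add not (V or not Y)):
    not (V or not Y): α-rule — add not V, not not Y.
    × closes — contains both V and not V.
  branch 2 (add not V):
    × closes — contains both V and not V.
All 2 branches close.
Every branch closed, so the negation is unsatisfiable and the formula is valid.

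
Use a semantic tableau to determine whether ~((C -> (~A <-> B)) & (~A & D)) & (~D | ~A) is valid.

Not valid

Assume the negation and expand:
Initial set: {~(~((C -> (~A <-> B)) & (~A & D)) & (~D | ~A))}.
~(~((C -> (~A <-> B)) & (~A & D)) & (~D | ~A)): β-rule — branch into ~~((C -> (~A <-> B)) & (~A & D))  //  ~(~D | ~A).
  branch 1 (add ~~((C -> (~A <-> B)) & (~A & D))):
    ~~((C -> (~A <-> B)) & (~A & D)): α-rule — add (C -> (~A <-> B)), (~A & D).
    (~A & D): α-rule — add ~A, D.
    (C -> (~A <-> B)): β-rule — branch into ~C  //  (~A <-> B).
      branch 1.1 (add ~C):
        ○ open, literals {A=F, C=F, D=T}.
      branch 1.2 (add (~A <-> B)):
        (~A <-> B): β-rule — branch into ~A, B  //  ~~A, ~B.
          branch 1.2.1 (add ~A, B):
            ○ open, literals {A=F, B=T, D=T}.
          branch 1.2.2 (add ~~A, ~B):
            × closes — contains both A and ~A.
  branch 2 (add ~(~D | ~A)):
    ~(~D | ~A): α-rule — add ~~D, ~~A.
    ○ open, literals {A=T, D=T}.
1 branch closed, 3 open.
An open branch gives a countermodel: A=F, C=F, D=T (unmentioned atoms arbitrary); under it the original formula is false.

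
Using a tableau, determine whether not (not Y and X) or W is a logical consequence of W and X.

Yes

Initial set: {(W and X); not (not (not Y and X) or W)}.
(W and X): α-rule — add W, X.
not (not (not Y and X) or W): α-rule — add not not (not Y and X), not W.
× closes — contains both W and not W.
All 1 branch closes.
Every branch closed, so the premises entail the conclusion.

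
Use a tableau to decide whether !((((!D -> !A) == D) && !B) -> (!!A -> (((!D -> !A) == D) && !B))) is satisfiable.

Initial set: {!((((!D -> !A) == D) && !B) -> (!!A -> (((!D -> !A) == D) && !B)))}.
!((((!D -> !A) == D) && !B) -> (!!A -> (((!D -> !A) == D) && !B))): α-rule — add (((!D -> !A) == D) && !B), !(!!A -> (((!D -> !A) == D) && !B)).
(((!D -> !A) == D) && !B): α-rule — add ((!D -> !A) == D), !B.
!(!!A -> (((!D -> !A) == D) && !B)): α-rule — add !!A, !(((!D -> !A) == D) && !B).
!!A: drop double negation, giving A.
((!D -> !A) == D): β-rule — branch into (!D -> !A), D  //  !(!D -> !A), !D.
  branch 1 (add (!D -> !A), D):
    !(((!D -> !A) == D) && !B): β-rule — branch into !((!D -> !A) == D)  //  !!B.
      branch 1.1 (add !((!D -> !A) == D)):
        (!D -> !A): β-rule — branch into !!D  //  !A.
          branch 1.1.1 (add !!D):
            !((!D -> !A) == D): β-rule — branch into (!D -> !A), !D  //  !(!D -> !A), D.
              branch 1.1.1.1 (add (!D -> !A), !D):
                × closes — contains both D and !D.
              branch 1.1.1.2 (add !(!D -> !A), D):
                !(!D -> !A): α-rule — add !D, !!A.
                × closes — contains both D and !D.
          branch 1.1.2 (add !A):
            × closes — contains both A and !A.
      branch 1.2 (add !!B):
        × closes — contains both B and !B.
  branch 2 (add !(!D -> !A), !D):
    !(!D -> !A): α-rule — add !D, !!A.
    !(((!D -> !A) == D) && !B): β-rule — branch into !((!D -> !A) == D)  //  !!B.
      branch 2.1 (add !((!D -> !A) == D)):
        !((!D -> !A) == D): β-rule — branch into (!D -> !A), !D  //  !(!D -> !A), D.
          branch 2.1.1 (add (!D -> !A), !D):
            (!D -> !A): β-rule — branch into !!D  //  !A.
              branch 2.1.1.1 (add !!D):
                × closes — contains both D and !D.
              branch 2.1.1.2 (add !A):
                × closes — contains both A and !A.
          branch 2.1.2 (add !(!D -> !A), D):
            × closes — contains both D and !D.
      branch 2.2 (add !!B):
        × closes — contains both B and !B.
All 8 branches close.
Every branch closed; the formula is unsatisfiable.

Unsatisfiable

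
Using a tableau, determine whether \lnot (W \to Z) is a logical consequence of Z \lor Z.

No

Initial set: {(Z \lor Z); \lnot \lnot (W \to Z)}.
(Z \lor Z): β-rule — branch into Z  //  Z.
  branch 1 (add Z):
    \lnot \lnot (W \to Z): β-rule — branch into \lnot W  //  Z.
      branch 1.1 (add \lnot W):
        ○ open, literals {W=F, Z=T}.
      branch 1.2 (add Z):
        ○ open, literals {Z=T}.
  branch 2 (add Z):
    \lnot \lnot (W \to Z): β-rule — branch into \lnot W  //  Z.
      branch 2.1 (add \lnot W):
        ○ open, literals {W=F, Z=T}.
      branch 2.2 (add Z):
        ○ open, literals {Z=T}.
0 branches closed, 4 open.
An open branch gives a countermodel: W=F, Z=T (unmentioned atoms arbitrary); the premises hold there but the conclusion fails.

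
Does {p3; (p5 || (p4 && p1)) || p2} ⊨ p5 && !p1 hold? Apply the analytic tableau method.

No

Initial set: {p3; ((p5 || (p4 && p1)) || p2); !(p5 && !p1)}.
((p5 || (p4 && p1)) || p2): β-rule — branch into (p5 || (p4 && p1))  //  p2.
  branch 1 (add (p5 || (p4 && p1))):
    !(p5 && !p1): β-rule — branch into !p5  //  !!p1.
      branch 1.1 (add !p5):
        (p5 || (p4 && p1)): β-rule — branch into p5  //  (p4 && p1).
          branch 1.1.1 (add p5):
            × closes — contains both p5 and !p5.
          branch 1.1.2 (add (p4 && p1)):
            (p4 && p1): α-rule — add p4, p1.
            ○ open, literals {p1=1, p3=1, p4=1, p5=0}.
      branch 1.2 (add !!p1):
        (p5 || (p4 && p1)): β-rule — branch into p5  //  (p4 && p1).
          branch 1.2.1 (add p5):
            ○ open, literals {p1=1, p3=1, p5=1}.
          branch 1.2.2 (add (p4 && p1)):
            (p4 && p1): α-rule — add p4, p1.
            ○ open, literals {p1=1, p3=1, p4=1}.
  branch 2 (add p2):
    !(p5 && !p1): β-rule — branch into !p5  //  !!p1.
      branch 2.1 (add !p5):
        ○ open, literals {p2=1, p3=1, p5=0}.
      branch 2.2 (add !!p1):
        ○ open, literals {p1=1, p2=1, p3=1}.
1 branch closed, 5 open.
An open branch gives a countermodel: p1=1, p3=1, p4=1, p5=0 (unmentioned atoms arbitrary); the premises hold there but the conclusion fails.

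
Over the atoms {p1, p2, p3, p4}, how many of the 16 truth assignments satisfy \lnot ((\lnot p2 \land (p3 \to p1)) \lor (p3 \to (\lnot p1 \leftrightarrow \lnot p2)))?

2

Initial set: {T \lnot ((\lnot p2 \land (p3 \to p1)) \lor (p3 \to (\lnot p1 \leftrightarrow \lnot p2)))}.
T \lnot ((\lnot p2 \land (p3 \to p1)) \lor (p3 \to (\lnot p1 \leftrightarrow \lnot p2))): α-rule — add F (\lnot p2 \land (p3 \to p1)), F (p3 \to (\lnot p1 \leftrightarrow \lnot p2)).
F (p3 \to (\lnot p1 \leftrightarrow \lnot p2)): α-rule — add T p3, F (\lnot p1 \leftrightarrow \lnot p2).
F (\lnot p2 \land (p3 \to p1)): β-rule — branch into F \lnot p2  //  F (p3 \to p1).
  branch 1 (add F \lnot p2):
    F (\lnot p1 \leftrightarrow \lnot p2): β-rule — branch into T \lnot p1, F \lnot p2  //  F \lnot p1, T \lnot p2.
      branch 1.1 (add T \lnot p1, F \lnot p2):
        ○ open, literals {p1=F, p2=T, p3=T}.
      branch 1.2 (add F \lnot p1, T \lnot p2):
        × closes — contains both p2 and \lnot p2.
  branch 2 (add F (p3 \to p1)):
    F (p3 \to p1): α-rule — add T p3, F p1.
    F (\lnot p1 \leftrightarrow \lnot p2): β-rule — branch into T \lnot p1, F \lnot p2  //  F \lnot p1, T \lnot p2.
      branch 2.1 (add T \lnot p1, F \lnot p2):
        ○ open, literals {p1=F, p2=T, p3=T}.
      branch 2.2 (add F \lnot p1, T \lnot p2):
        × closes — contains both p1 and \lnot p1.
2 branches closed, 2 open.
Each open branch fixes some atoms; the unmentioned ones are free. Counting distinct full assignments: branch {p1=F, p2=T, p3=T} (p4) contributes 2 new; branch {p1=F, p2=T, p3=T} (p4) contributes 0 new. Total: 2.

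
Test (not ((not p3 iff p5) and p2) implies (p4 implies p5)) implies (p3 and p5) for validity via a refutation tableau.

Assume the negation and expand:
Initial set: {not ((not ((not p3 iff p5) and p2) implies (p4 implies p5)) implies (p3 and p5))}.
not ((not ((not p3 iff p5) and p2) implies (p4 implies p5)) implies (p3 and p5)): α-rule — add (not ((not p3 iff p5) and p2) implies (p4 implies p5)), not (p3 and p5).
(not ((not p3 iff p5) and p2) implies (p4 implies p5)): β-rule — branch into not not ((not p3 iff p5) and p2)  //  (p4 implies p5).
  branch 1 (add not not ((not p3 iff p5) and p2)):
    not not ((not p3 iff p5) and p2): α-rule — add (not p3 iff p5), p2.
    not (p3 and p5): β-rule — branch into not p3  //  not p5.
      branch 1.1 (add not p3):
        (not p3 iff p5): β-rule — branch into not p3, p5  //  not not p3, not p5.
          branch 1.1.1 (add not p3, p5):
            ○ open, literals {p2=T, p3=F, p5=T}.
          branch 1.1.2 (add not not p3, not p5):
            × closes — contains both p3 and not p3.
      branch 1.2 (add not p5):
        (not p3 iff p5): β-rule — branch into not p3, p5  //  not not p3, not p5.
          branch 1.2.1 (add not p3, p5):
            × closes — contains both p5 and not p5.
          branch 1.2.2 (add not not p3, not p5):
            ○ open, literals {p2=T, p3=T, p5=F}.
  branch 2 (add (p4 implies p5)):
    not (p3 and p5): β-rule — branch into not p3  //  not p5.
      branch 2.1 (add not p3):
        (p4 implies p5): β-rule — branch into not p4  //  p5.
          branch 2.1.1 (add not p4):
            ○ open, literals {p3=F, p4=F}.
          branch 2.1.2 (add p5):
            ○ open, literals {p3=F, p5=T}.
      branch 2.2 (add not p5):
        (p4 implies p5): β-rule — branch into not p4  //  p5.
          branch 2.2.1 (add not p4):
            ○ open, literals {p4=F, p5=F}.
          branch 2.2.2 (add p5):
            × closes — contains both p5 and not p5.
3 branches closed, 5 open.
An open branch gives a countermodel: p2=T, p3=F, p5=T (unmentioned atoms arbitrary); under it the original formula is false.

Not valid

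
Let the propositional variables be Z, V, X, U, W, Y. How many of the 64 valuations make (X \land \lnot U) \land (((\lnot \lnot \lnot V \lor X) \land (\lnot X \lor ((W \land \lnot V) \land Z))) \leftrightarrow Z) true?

10

Initial set: {T ((X \land \lnot U) \land (((\lnot \lnot \lnot V \lor X) \land (\lnot X \lor ((W \land \lnot V) \land Z))) \leftrightarrow Z))}.
T ((X \land \lnot U) \land (((\lnot \lnot \lnot V \lor X) \land (\lnot X \lor ((W \land \lnot V) \land Z))) \leftrightarrow Z)): α-rule — add T (X \land \lnot U), T (((\lnot \lnot \lnot V \lor X) \land (\lnot X \lor ((W \land \lnot V) \land Z))) \leftrightarrow Z).
T (X \land \lnot U): α-rule — add T X, T \lnot U.
T (((\lnot \lnot \lnot V \lor X) \land (\lnot X \lor ((W \land \lnot V) \land Z))) \leftrightarrow Z): β-rule — branch into T ((\lnot \lnot \lnot V \lor X) \land (\lnot X \lor ((W \land \lnot V) \land Z))), T Z  //  F ((\lnot \lnot \lnot V \lor X) \land (\lnot X \lor ((W \land \lnot V) \land Z))), F Z.
  branch 1 (add T ((\lnot \lnot \lnot V \lor X) \land (\lnot X \lor ((W \land \lnot V) \land Z))), T Z):
    T ((\lnot \lnot \lnot V \lor X) \land (\lnot X \lor ((W \land \lnot V) \land Z))): α-rule — add T (\lnot \lnot \lnot V \lor X), T (\lnot X \lor ((W \land \lnot V) \land Z)).
    T (\lnot \lnot \lnot V \lor X): β-rule — branch into T \lnot \lnot \lnot V  //  T X.
      branch 1.1 (add T \lnot \lnot \lnot V):
        T \lnot \lnot \lnot V: drop double negation, giving T \lnot V.
        T (\lnot X \lor ((W \land \lnot V) \land Z)): β-rule — branch into T \lnot X  //  T ((W \land \lnot V) \land Z).
          branch 1.1.1 (add T \lnot X):
            × closes — contains both X and \lnot X.
          branch 1.1.2 (add T ((W \land \lnot V) \land Z)):
            T ((W \land \lnot V) \land Z): α-rule — add T (W \land \lnot V), T Z.
            T (W \land \lnot V): α-rule — add T W, T \lnot V.
            ○ open, literals {U=0, V=0, W=1, X=1, Z=1}.
      branch 1.2 (add T X):
        T (\lnot X \lor ((W \land \lnot V) \land Z)): β-rule — branch into T \lnot X  //  T ((W \land \lnot V) \land Z).
          branch 1.2.1 (add T \lnot X):
            × closes — contains both X and \lnot X.
          branch 1.2.2 (add T ((W \land \lnot V) \land Z)):
            T ((W \land \lnot V) \land Z): α-rule — add T (W \land \lnot V), T Z.
            T (W \land \lnot V): α-rule — add T W, T \lnot V.
            ○ open, literals {U=0, V=0, W=1, X=1, Z=1}.
  branch 2 (add F ((\lnot \lnot \lnot V \lor X) \land (\lnot X \lor ((W \land \lnot V) \land Z))), F Z):
    F ((\lnot \lnot \lnot V \lor X) \land (\lnot X \lor ((W \land \lnot V) \land Z))): β-rule — branch into F (\lnot \lnot \lnot V \lor X)  //  F (\lnot X \lor ((W \land \lnot V) \land Z)).
      branch 2.1 (add F (\lnot \lnot \lnot V \lor X)):
        F (\lnot \lnot \lnot V \lor X): α-rule — add F \lnot \lnot \lnot V, F X.
        × closes — contains both X and \lnot X.
      branch 2.2 (add F (\lnot X \lor ((W \land \lnot V) \land Z))):
        F (\lnot X \lor ((W \land \lnot V) \land Z)): α-rule — add F \lnot X, F ((W \land \lnot V) \land Z).
        F ((W \land \lnot V) \land Z): β-rule — branch into F (W \land \lnot V)  //  F Z.
          branch 2.2.1 (add F (W \land \lnot V)):
            F (W \land \lnot V): β-rule — branch into F W  //  F \lnot V.
              branch 2.2.1.1 (add F W):
                ○ open, literals {U=0, W=0, X=1, Z=0}.
              branch 2.2.1.2 (add F \lnot V):
                ○ open, literals {U=0, V=1, X=1, Z=0}.
          branch 2.2.2 (add F Z):
            ○ open, literals {U=0, X=1, Z=0}.
3 branches closed, 5 open.
Each open branch fixes some atoms; the unmentioned ones are free. Counting distinct full assignments: branch {U=0, V=0, W=1, X=1, Z=1} (Y) contributes 2 new; branch {U=0, V=0, W=1, X=1, Z=1} (Y) contributes 0 new; branch {U=0, W=0, X=1, Z=0} (V, Y) contributes 4 new; branch {U=0, V=1, X=1, Z=0} (W, Y) contributes 2 new; branch {U=0, X=1, Z=0} (V, W, Y) contributes 2 new. Total: 10.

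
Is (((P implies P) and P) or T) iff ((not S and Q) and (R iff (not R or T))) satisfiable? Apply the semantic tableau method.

Initial set: {T ((((P implies P) and P) or T) iff ((not S and Q) and (R iff (not R or T))))}.
T ((((P implies P) and P) or T) iff ((not S and Q) and (R iff (not R or T)))): β-rule — branch into T (((P implies P) and P) or T), T ((not S and Q) and (R iff (not R or T)))  //  F (((P implies P) and P) or T), F ((not S and Q) and (R iff (not R or T))).
  branch 1 (add T (((P implies P) and P) or T), T ((not S and Q) and (R iff (not R or T)))):
    T ((not S and Q) and (R iff (not R or T))): α-rule — add T (not S and Q), T (R iff (not R or T)).
    T (not S and Q): α-rule — add T not S, T Q.
    T (((P implies P) and P) or T): β-rule — branch into T ((P implies P) and P)  //  T T.
      branch 1.1 (add T ((P implies P) and P)):
        T ((P implies P) and P): α-rule — add T (P implies P), T P.
        T (R iff (not R or T)): β-rule — branch into T R, T (not R or T)  //  F R, F (not R or T).
          branch 1.1.1 (add T R, T (not R or T)):
            T (P implies P): β-rule — branch into F P  //  T P.
              branch 1.1.1.1 (add F P):
                × closes — contains both P and not P.
              branch 1.1.1.2 (add T P):
                T (not R or T): β-rule — branch into T not R  //  T T.
                  branch 1.1.1.2.1 (add T not R):
                    × closes — contains both R and not R.
                  branch 1.1.1.2.2 (add T T):
                    ○ open, literals {P=true, Q=true, R=true, S=false, T=true}.
          branch 1.1.2 (add F R, F (not R or T)):
            F (not R or T): α-rule — add F not R, F T.
            × closes — contains both R and not R.
      branch 1.2 (add T T):
        T (R iff (not R or T)): β-rule — branch into T R, T (not R or T)  //  F R, F (not R or T).
          branch 1.2.1 (add T R, T (not R or T)):
            T (not R or T): β-rule — branch into T not R  //  T T.
              branch 1.2.1.1 (add T not R):
                × closes — contains both R and not R.
              branch 1.2.1.2 (add T T):
                ○ open, literals {Q=true, R=true, S=false, T=true}.
          branch 1.2.2 (add F R, F (not R or T)):
            F (not R or T): α-rule — add F not R, F T.
            × closes — contains both R and not R.
  branch 2 (add F (((P implies P) and P) or T), F ((not S and Q) and (R iff (not R or T)))):
    F (((P implies P) and P) or T): α-rule — add F ((P implies P) and P), F T.
    F ((not S and Q) and (R iff (not R or T))): β-rule — branch into F (not S and Q)  //  F (R iff (not R or T)).
      branch 2.1 (add F (not S and Q)):
        F ((P implies P) and P): β-rule — branch into F (P implies P)  //  F P.
          branch 2.1.1 (add F (P implies P)):
            F (P implies P): α-rule — add T P, F P.
            × closes — contains both P and not P.
          branch 2.1.2 (add F P):
            F (not S and Q): β-rule — branch into F not S  //  F Q.
              branch 2.1.2.1 (add F not S):
                ○ open, literals {P=false, S=true, T=false}.
              branch 2.1.2.2 (add F Q):
                ○ open, literals {P=false, Q=false, T=false}.
      branch 2.2 (add F (R iff (not R or T))):
        F ((P implies P) and P): β-rule — branch into F (P implies P)  //  F P.
          branch 2.2.1 (add F (P implies P)):
            F (P implies P): α-rule — add T P, F P.
            × closes — contains both P and not P.
          branch 2.2.2 (add F P):
            F (R iff (not R or T)): β-rule — branch into T R, F (not R or T)  //  F R, T (not R or T).
              branch 2.2.2.1 (add T R, F (not R or T)):
                F (not R or T): α-rule — add F not R, F T.
                ○ open, literals {P=false, R=true, T=false}.
              branch 2.2.2.2 (add F R, T (not R or T)):
                T (not R or T): β-rule — branch into T not R  //  T T.
                  branch 2.2.2.2.1 (add T not R):
                    ○ open, literals {P=false, R=false, T=false}.
                  branch 2.2.2.2.2 (add T T):
                    × closes — contains both T and not T.
8 branches closed, 6 open.
An open branch gives a satisfying assignment: P=true, Q=true, R=true, S=false, T=true.

Satisfiable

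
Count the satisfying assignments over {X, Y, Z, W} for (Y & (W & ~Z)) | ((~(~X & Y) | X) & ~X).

Initial set: {T ((Y & (W & ~Z)) | ((~(~X & Y) | X) & ~X))}.
T ((Y & (W & ~Z)) | ((~(~X & Y) | X) & ~X)): β-rule — branch into T (Y & (W & ~Z))  //  T ((~(~X & Y) | X) & ~X).
  branch 1 (add T (Y & (W & ~Z))):
    T (Y & (W & ~Z)): α-rule — add T Y, T (W & ~Z).
    T (W & ~Z): α-rule — add T W, T ~Z.
    ○ open, literals {W=true, Y=true, Z=false}.
  branch 2 (add T ((~(~X & Y) | X) & ~X)):
    T ((~(~X & Y) | X) & ~X): α-rule — add T (~(~X & Y) | X), T ~X.
    T (~(~X & Y) | X): β-rule — branch into T ~(~X & Y)  //  T X.
      branch 2.1 (add T ~(~X & Y)):
        T ~(~X & Y): β-rule — branch into F ~X  //  F Y.
          branch 2.1.1 (add F ~X):
            × closes — contains both X and ~X.
          branch 2.1.2 (add F Y):
            ○ open, literals {X=false, Y=false}.
      branch 2.2 (add T X):
        × closes — contains both X and ~X.
2 branches closed, 2 open.
Each open branch fixes some atoms; the unmentioned ones are free. Counting distinct full assignments: branch {W=true, Y=true, Z=false} (X) contributes 2 new; branch {X=false, Y=false} (Z, W) contributes 4 new. Total: 6.

6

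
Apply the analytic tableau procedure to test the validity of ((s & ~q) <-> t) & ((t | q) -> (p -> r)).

Not valid

Assume the negation and expand:
Initial set: {F (((s & ~q) <-> t) & ((t | q) -> (p -> r)))}.
F (((s & ~q) <-> t) & ((t | q) -> (p -> r))): β-rule — branch into F ((s & ~q) <-> t)  //  F ((t | q) -> (p -> r)).
  branch 1 (add F ((s & ~q) <-> t)):
    F ((s & ~q) <-> t): β-rule — branch into T (s & ~q), F t  //  F (s & ~q), T t.
      branch 1.1 (add T (s & ~q), F t):
        T (s & ~q): α-rule — add T s, T ~q.
        ○ open, literals {q=F, s=T, t=F}.
      branch 1.2 (add F (s & ~q), T t):
        F (s & ~q): β-rule — branch into F s  //  F ~q.
          branch 1.2.1 (add F s):
            ○ open, literals {s=F, t=T}.
          branch 1.2.2 (add F ~q):
            ○ open, literals {q=T, t=T}.
  branch 2 (add F ((t | q) -> (p -> r))):
    F ((t | q) -> (p -> r)): α-rule — add T (t | q), F (p -> r).
    F (p -> r): α-rule — add T p, F r.
    T (t | q): β-rule — branch into T t  //  T q.
      branch 2.1 (add T t):
        ○ open, literals {p=T, r=F, t=T}.
      branch 2.2 (add T q):
        ○ open, literals {p=T, q=T, r=F}.
0 branches closed, 5 open.
An open branch gives a countermodel: q=F, s=T, t=F (unmentioned atoms arbitrary); under it the original formula is false.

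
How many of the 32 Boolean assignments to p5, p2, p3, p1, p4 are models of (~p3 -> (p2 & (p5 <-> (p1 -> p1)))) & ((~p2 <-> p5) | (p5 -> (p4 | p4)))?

16

Initial set: {((~p3 -> (p2 & (p5 <-> (p1 -> p1)))) & ((~p2 <-> p5) | (p5 -> (p4 | p4))))}.
((~p3 -> (p2 & (p5 <-> (p1 -> p1)))) & ((~p2 <-> p5) | (p5 -> (p4 | p4)))): α-rule — add (~p3 -> (p2 & (p5 <-> (p1 -> p1)))), ((~p2 <-> p5) | (p5 -> (p4 | p4))).
(~p3 -> (p2 & (p5 <-> (p1 -> p1)))): β-rule — branch into ~~p3  //  (p2 & (p5 <-> (p1 -> p1))).
  branch 1 (add ~~p3):
    ((~p2 <-> p5) | (p5 -> (p4 | p4))): β-rule — branch into (~p2 <-> p5)  //  (p5 -> (p4 | p4)).
      branch 1.1 (add (~p2 <-> p5)):
        (~p2 <-> p5): β-rule — branch into ~p2, p5  //  ~~p2, ~p5.
          branch 1.1.1 (add ~p2, p5):
            ○ open, literals {p2=F, p3=T, p5=T}.
          branch 1.1.2 (add ~~p2, ~p5):
            ○ open, literals {p2=T, p3=T, p5=F}.
      branch 1.2 (add (p5 -> (p4 | p4))):
        (p5 -> (p4 | p4)): β-rule — branch into ~p5  //  (p4 | p4).
          branch 1.2.1 (add ~p5):
            ○ open, literals {p3=T, p5=F}.
          branch 1.2.2 (add (p4 | p4)):
            (p4 | p4): β-rule — branch into p4  //  p4.
              branch 1.2.2.1 (add p4):
                ○ open, literals {p3=T, p4=T}.
              branch 1.2.2.2 (add p4):
                ○ open, literals {p3=T, p4=T}.
  branch 2 (add (p2 & (p5 <-> (p1 -> p1)))):
    (p2 & (p5 <-> (p1 -> p1))): α-rule — add p2, (p5 <-> (p1 -> p1)).
    ((~p2 <-> p5) | (p5 -> (p4 | p4))): β-rule — branch into (~p2 <-> p5)  //  (p5 -> (p4 | p4)).
      branch 2.1 (add (~p2 <-> p5)):
        (p5 <-> (p1 -> p1)): β-rule — branch into p5, (p1 -> p1)  //  ~p5, ~(p1 -> p1).
          branch 2.1.1 (add p5, (p1 -> p1)):
            (~p2 <-> p5): β-rule — branch into ~p2, p5  //  ~~p2, ~p5.
              branch 2.1.1.1 (add ~p2, p5):
                × closes — contains both p2 and ~p2.
              branch 2.1.1.2 (add ~~p2, ~p5):
                × closes — contains both p5 and ~p5.
          branch 2.1.2 (add ~p5, ~(p1 -> p1)):
            ~(p1 -> p1): α-rule — add p1, ~p1.
            × closes — contains both p1 and ~p1.
      branch 2.2 (add (p5 -> (p4 | p4))):
        (p5 <-> (p1 -> p1)): β-rule — branch into p5, (p1 -> p1)  //  ~p5, ~(p1 -> p1).
          branch 2.2.1 (add p5, (p1 -> p1)):
            (p5 -> (p4 | p4)): β-rule — branch into ~p5  //  (p4 | p4).
              branch 2.2.1.1 (add ~p5):
                × closes — contains both p5 and ~p5.
              branch 2.2.1.2 (add (p4 | p4)):
                (p1 -> p1): β-rule — branch into ~p1  //  p1.
                  branch 2.2.1.2.1 (add ~p1):
                    (p4 | p4): β-rule — branch into p4  //  p4.
                      branch 2.2.1.2.1.1 (add p4):
                        ○ open, literals {p1=F, p2=T, p4=T, p5=T}.
                      branch 2.2.1.2.1.2 (add p4):
                        ○ open, literals {p1=F, p2=T, p4=T, p5=T}.
                  branch 2.2.1.2.2 (add p1):
                    (p4 | p4): β-rule — branch into p4  //  p4.
                      branch 2.2.1.2.2.1 (add p4):
                        ○ open, literals {p1=T, p2=T, p4=T, p5=T}.
                      branch 2.2.1.2.2.2 (add p4):
                        ○ open, literals {p1=T, p2=T, p4=T, p5=T}.
          branch 2.2.2 (add ~p5, ~(p1 -> p1)):
            ~(p1 -> p1): α-rule — add p1, ~p1.
            × closes — contains both p1 and ~p1.
5 branches closed, 9 open.
Each open branch fixes some atoms; the unmentioned ones are free. Counting distinct full assignments: branch {p2=F, p3=T, p5=T} (p1, p4) contributes 4 new; branch {p2=T, p3=T, p5=F} (p1, p4) contributes 4 new; branch {p3=T, p5=F} (p2, p1, p4) contributes 4 new; branch {p3=T, p4=T} (p5, p2, p1) contributes 2 new; branch {p3=T, p4=T} (p5, p2, p1) contributes 0 new; branch {p1=F, p2=T, p4=T, p5=T} (p3) contributes 1 new; branch {p1=F, p2=T, p4=T, p5=T} (p3) contributes 0 new; branch {p1=T, p2=T, p4=T, p5=T} (p3) contributes 1 new; branch {p1=T, p2=T, p4=T, p5=T} (p3) contributes 0 new. Total: 16.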